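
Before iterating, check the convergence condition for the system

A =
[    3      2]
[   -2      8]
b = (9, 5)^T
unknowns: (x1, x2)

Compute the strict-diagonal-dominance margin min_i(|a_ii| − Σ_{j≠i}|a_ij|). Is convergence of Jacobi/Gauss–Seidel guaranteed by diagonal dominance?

1

row 1: |3| − (2) = 1
row 2: |8| − (2) = 6
minimum over rows = 1 → strictly diagonally dominant (convergence guaranteed)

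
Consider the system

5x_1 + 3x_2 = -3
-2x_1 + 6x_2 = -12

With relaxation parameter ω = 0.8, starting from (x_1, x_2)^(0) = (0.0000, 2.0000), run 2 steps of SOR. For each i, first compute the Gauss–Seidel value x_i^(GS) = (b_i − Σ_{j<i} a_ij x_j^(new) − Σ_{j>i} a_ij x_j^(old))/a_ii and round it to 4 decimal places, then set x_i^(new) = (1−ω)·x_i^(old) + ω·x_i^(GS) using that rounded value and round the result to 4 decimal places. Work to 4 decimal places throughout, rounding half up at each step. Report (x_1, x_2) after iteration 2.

(-0.0077, -1.9189)

Iteration 1:
  x_1: GS value = (-3 - (3)·2.0000) / (5) = -1.8000;  x_1 ← (1−ω)·0.0000 + ω·-1.8000 = -1.4400
  x_2: GS value = (-12 - (-2)·-1.4400) / (6) = -2.4800;  x_2 ← (1−ω)·2.0000 + ω·-2.4800 = -1.5840
Iteration 2:
  x_1: GS value = (-3 - (3)·-1.5840) / (5) = 0.3504;  x_1 ← (1−ω)·-1.4400 + ω·0.3504 = -0.0077
  x_2: GS value = (-12 - (-2)·-0.0077) / (6) = -2.0026;  x_2 ← (1−ω)·-1.5840 + ω·-2.0026 = -1.9189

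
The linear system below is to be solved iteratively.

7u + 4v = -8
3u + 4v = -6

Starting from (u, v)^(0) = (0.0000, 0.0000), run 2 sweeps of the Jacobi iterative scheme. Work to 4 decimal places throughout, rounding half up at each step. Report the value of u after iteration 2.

Iteration 1:
  u = (-8 - (4)·0.0000) / (7) = -1.1429
  v = (-6 - (3)·0.0000) / (4) = -1.5000
Iteration 2:
  u = (-8 - (4)·-1.5000) / (7) = -0.2857
  v = (-6 - (3)·-1.1429) / (4) = -0.6428

-0.2857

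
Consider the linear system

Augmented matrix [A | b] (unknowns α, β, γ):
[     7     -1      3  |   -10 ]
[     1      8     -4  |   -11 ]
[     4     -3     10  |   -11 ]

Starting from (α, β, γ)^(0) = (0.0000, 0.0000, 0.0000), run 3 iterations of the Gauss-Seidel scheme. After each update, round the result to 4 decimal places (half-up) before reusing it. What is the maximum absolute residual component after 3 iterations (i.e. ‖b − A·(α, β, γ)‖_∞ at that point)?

0.1861

Iteration 1:
  α = (-10 - (-1)·0.0000 - (3)·0.0000) / (7) = -1.4286
  β = (-11 - (1)·-1.4286 - (-4)·0.0000) / (8) = -1.1964
  γ = (-11 - (4)·-1.4286 - (-3)·-1.1964) / (10) = -0.8875
Iteration 2:
  α = (-10 - (-1)·-1.1964 - (3)·-0.8875) / (7) = -1.2191
  β = (-11 - (1)·-1.2191 - (-4)·-0.8875) / (8) = -1.6664
  γ = (-11 - (4)·-1.2191 - (-3)·-1.6664) / (10) = -1.1123
Iteration 3:
  α = (-10 - (-1)·-1.6664 - (3)·-1.1123) / (7) = -1.1899
  β = (-11 - (1)·-1.1899 - (-4)·-1.1123) / (8) = -1.7824
  γ = (-11 - (4)·-1.1899 - (-3)·-1.7824) / (10) = -1.1588
Residual b − A·x = (0.0233, -0.1861, 0.0004); ∞-norm = 0.1861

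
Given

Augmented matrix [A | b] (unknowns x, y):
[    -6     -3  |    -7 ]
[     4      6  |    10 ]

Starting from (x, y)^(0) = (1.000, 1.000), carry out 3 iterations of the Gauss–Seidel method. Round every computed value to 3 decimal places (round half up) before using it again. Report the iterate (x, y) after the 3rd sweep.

(0.519, 1.321)

Iteration 1:
  x = (-7 - (-3)·1.000) / (-6) = 0.667
  y = (10 - (4)·0.667) / (6) = 1.222
Iteration 2:
  x = (-7 - (-3)·1.222) / (-6) = 0.556
  y = (10 - (4)·0.556) / (6) = 1.296
Iteration 3:
  x = (-7 - (-3)·1.296) / (-6) = 0.519
  y = (10 - (4)·0.519) / (6) = 1.321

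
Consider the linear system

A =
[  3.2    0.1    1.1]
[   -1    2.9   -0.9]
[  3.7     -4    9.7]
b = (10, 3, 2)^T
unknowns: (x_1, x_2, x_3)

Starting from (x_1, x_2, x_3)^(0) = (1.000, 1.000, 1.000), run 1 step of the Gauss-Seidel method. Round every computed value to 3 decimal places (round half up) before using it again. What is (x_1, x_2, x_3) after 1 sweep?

(2.750, 2.293, 0.103)

Iteration 1:
  x_1 = (10 - (0.1)·1.000 - (1.1)·1.000) / (3.2) = 2.750
  x_2 = (3 - (-1)·2.750 - (-0.9)·1.000) / (2.9) = 2.293
  x_3 = (2 - (3.7)·2.750 - (-4)·2.293) / (9.7) = 0.103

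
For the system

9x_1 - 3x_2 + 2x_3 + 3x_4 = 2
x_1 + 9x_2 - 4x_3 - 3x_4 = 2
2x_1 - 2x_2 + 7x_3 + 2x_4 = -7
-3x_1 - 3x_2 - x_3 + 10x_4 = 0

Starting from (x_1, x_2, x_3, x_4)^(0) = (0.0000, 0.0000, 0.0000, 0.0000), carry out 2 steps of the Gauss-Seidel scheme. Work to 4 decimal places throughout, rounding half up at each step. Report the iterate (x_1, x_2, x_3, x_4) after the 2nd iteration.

Iteration 1:
  x_1 = (2 - (-3)·0.0000 - (2)·0.0000 - (3)·0.0000) / (9) = 0.2222
  x_2 = (2 - (1)·0.2222 - (-4)·0.0000 - (-3)·0.0000) / (9) = 0.1975
  x_3 = (-7 - (2)·0.2222 - (-2)·0.1975 - (2)·0.0000) / (7) = -1.0071
  x_4 = (0 - (-3)·0.2222 - (-3)·0.1975 - (-1)·-1.0071) / (10) = 0.0252
Iteration 2:
  x_1 = (2 - (-3)·0.1975 - (2)·-1.0071 - (3)·0.0252) / (9) = 0.5035
  x_2 = (2 - (1)·0.5035 - (-4)·-1.0071 - (-3)·0.0252) / (9) = -0.2729
  x_3 = (-7 - (2)·0.5035 - (-2)·-0.2729 - (2)·0.0252) / (7) = -1.2290
  x_4 = (0 - (-3)·0.5035 - (-3)·-0.2729 - (-1)·-1.2290) / (10) = -0.0537

(0.5035, -0.2729, -1.2290, -0.0537)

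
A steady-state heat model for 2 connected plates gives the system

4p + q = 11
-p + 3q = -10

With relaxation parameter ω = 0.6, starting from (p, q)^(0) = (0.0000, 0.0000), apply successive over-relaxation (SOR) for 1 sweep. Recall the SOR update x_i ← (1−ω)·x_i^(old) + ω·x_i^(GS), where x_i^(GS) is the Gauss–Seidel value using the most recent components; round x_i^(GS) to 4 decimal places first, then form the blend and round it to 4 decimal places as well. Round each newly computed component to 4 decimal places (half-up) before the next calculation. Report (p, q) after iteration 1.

Iteration 1:
  p: GS value = (11 - (1)·0.0000) / (4) = 2.7500;  p ← (1−ω)·0.0000 + ω·2.7500 = 1.6500
  q: GS value = (-10 - (-1)·1.6500) / (3) = -2.7833;  q ← (1−ω)·0.0000 + ω·-2.7833 = -1.6700

(1.6500, -1.6700)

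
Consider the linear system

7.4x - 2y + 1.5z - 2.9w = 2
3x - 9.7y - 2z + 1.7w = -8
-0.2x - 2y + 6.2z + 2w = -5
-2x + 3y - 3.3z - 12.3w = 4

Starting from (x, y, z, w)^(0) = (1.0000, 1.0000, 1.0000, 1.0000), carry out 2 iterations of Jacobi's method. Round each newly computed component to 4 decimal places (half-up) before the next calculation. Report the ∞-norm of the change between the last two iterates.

0.5451

Iteration 1:
  x = (2 - (-2)·1.0000 - (1.5)·1.0000 - (-2.9)·1.0000) / (7.4) = 0.7297
  y = (-8 - (3)·1.0000 - (-2)·1.0000 - (1.7)·1.0000) / (-9.7) = 1.1031
  z = (-5 - (-0.2)·1.0000 - (-2)·1.0000 - (2)·1.0000) / (6.2) = -0.7742
  w = (4 - (-2)·1.0000 - (3)·1.0000 - (-3.3)·1.0000) / (-12.3) = -0.5122
Iteration 2:
  x = (2 - (-2)·1.1031 - (1.5)·-0.7742 - (-2.9)·-0.5122) / (7.4) = 0.5246
  y = (-8 - (3)·0.7297 - (-2)·-0.7742 - (1.7)·-0.5122) / (-9.7) = 1.1203
  z = (-5 - (-0.2)·0.7297 - (-2)·1.1031 - (2)·-0.5122) / (6.2) = -0.2618
  w = (4 - (-2)·0.7297 - (3)·1.1031 - (-3.3)·-0.7742) / (-12.3) = 0.0329
Change: (-0.2051, 0.0172, 0.5124, 0.5451) → max |·| = 0.5451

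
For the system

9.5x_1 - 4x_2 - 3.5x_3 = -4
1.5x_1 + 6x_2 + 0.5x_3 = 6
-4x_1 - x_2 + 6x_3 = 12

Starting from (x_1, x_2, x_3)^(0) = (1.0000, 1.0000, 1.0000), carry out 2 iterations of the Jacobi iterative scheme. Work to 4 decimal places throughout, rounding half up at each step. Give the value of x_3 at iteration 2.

Iteration 1:
  x_1 = (-4 - (-4)·1.0000 - (-3.5)·1.0000) / (9.5) = 0.3684
  x_2 = (6 - (1.5)·1.0000 - (0.5)·1.0000) / (6) = 0.6667
  x_3 = (12 - (-4)·1.0000 - (-1)·1.0000) / (6) = 2.8333
Iteration 2:
  x_1 = (-4 - (-4)·0.6667 - (-3.5)·2.8333) / (9.5) = 0.9035
  x_2 = (6 - (1.5)·0.3684 - (0.5)·2.8333) / (6) = 0.6718
  x_3 = (12 - (-4)·0.3684 - (-1)·0.6667) / (6) = 2.3567

2.3567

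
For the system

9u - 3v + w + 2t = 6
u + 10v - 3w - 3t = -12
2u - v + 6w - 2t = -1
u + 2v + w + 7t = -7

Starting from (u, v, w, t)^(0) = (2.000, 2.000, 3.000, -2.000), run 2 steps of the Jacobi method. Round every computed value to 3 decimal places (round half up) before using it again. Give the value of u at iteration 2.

Iteration 1:
  u = (6 - (-3)·2.000 - (1)·3.000 - (2)·-2.000) / (9) = 1.444
  v = (-12 - (1)·2.000 - (-3)·3.000 - (-3)·-2.000) / (10) = -1.100
  w = (-1 - (2)·2.000 - (-1)·2.000 - (-2)·-2.000) / (6) = -1.167
  t = (-7 - (1)·2.000 - (2)·2.000 - (1)·3.000) / (7) = -2.286
Iteration 2:
  u = (6 - (-3)·-1.100 - (1)·-1.167 - (2)·-2.286) / (9) = 0.938
  v = (-12 - (1)·1.444 - (-3)·-1.167 - (-3)·-2.286) / (10) = -2.380
  w = (-1 - (2)·1.444 - (-1)·-1.100 - (-2)·-2.286) / (6) = -1.593
  t = (-7 - (1)·1.444 - (2)·-1.100 - (1)·-1.167) / (7) = -0.725

0.938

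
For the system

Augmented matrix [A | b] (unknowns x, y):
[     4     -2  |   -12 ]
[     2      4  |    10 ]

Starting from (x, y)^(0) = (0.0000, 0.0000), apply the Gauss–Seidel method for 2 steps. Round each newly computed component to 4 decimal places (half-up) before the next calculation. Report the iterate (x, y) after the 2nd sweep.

(-1.0000, 3.0000)

Iteration 1:
  x = (-12 - (-2)·0.0000) / (4) = -3.0000
  y = (10 - (2)·-3.0000) / (4) = 4.0000
Iteration 2:
  x = (-12 - (-2)·4.0000) / (4) = -1.0000
  y = (10 - (2)·-1.0000) / (4) = 3.0000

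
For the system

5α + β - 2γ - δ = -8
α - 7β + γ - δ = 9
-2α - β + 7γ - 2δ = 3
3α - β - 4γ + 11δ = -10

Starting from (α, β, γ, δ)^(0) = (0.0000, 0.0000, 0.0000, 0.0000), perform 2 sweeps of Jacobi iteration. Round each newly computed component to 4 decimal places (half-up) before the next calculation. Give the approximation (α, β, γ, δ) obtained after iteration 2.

(-1.3532, -1.3232, -0.4720, -0.4338)

Iteration 1:
  α = (-8 - (1)·0.0000 - (-2)·0.0000 - (-1)·0.0000) / (5) = -1.6000
  β = (9 - (1)·0.0000 - (1)·0.0000 - (-1)·0.0000) / (-7) = -1.2857
  γ = (3 - (-2)·0.0000 - (-1)·0.0000 - (-2)·0.0000) / (7) = 0.4286
  δ = (-10 - (3)·0.0000 - (-1)·0.0000 - (-4)·0.0000) / (11) = -0.9091
Iteration 2:
  α = (-8 - (1)·-1.2857 - (-2)·0.4286 - (-1)·-0.9091) / (5) = -1.3532
  β = (9 - (1)·-1.6000 - (1)·0.4286 - (-1)·-0.9091) / (-7) = -1.3232
  γ = (3 - (-2)·-1.6000 - (-1)·-1.2857 - (-2)·-0.9091) / (7) = -0.4720
  δ = (-10 - (3)·-1.6000 - (-1)·-1.2857 - (-4)·0.4286) / (11) = -0.4338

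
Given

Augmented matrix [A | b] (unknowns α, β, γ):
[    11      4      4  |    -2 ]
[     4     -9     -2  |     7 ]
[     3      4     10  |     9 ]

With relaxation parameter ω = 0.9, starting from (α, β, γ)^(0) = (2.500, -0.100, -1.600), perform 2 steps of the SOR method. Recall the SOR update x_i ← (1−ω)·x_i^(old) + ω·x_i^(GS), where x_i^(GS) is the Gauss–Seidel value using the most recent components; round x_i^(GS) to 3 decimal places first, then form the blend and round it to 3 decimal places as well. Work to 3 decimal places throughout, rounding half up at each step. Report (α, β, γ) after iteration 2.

(-0.227, -0.909, 1.251)

Iteration 1:
  α: GS value = (-2 - (4)·-0.100 - (4)·-1.600) / (11) = 0.436;  α ← (1−ω)·2.500 + ω·0.436 = 0.642
  β: GS value = (7 - (4)·0.642 - (-2)·-1.600) / (-9) = -0.137;  β ← (1−ω)·-0.100 + ω·-0.137 = -0.133
  γ: GS value = (9 - (3)·0.642 - (4)·-0.133) / (10) = 0.761;  γ ← (1−ω)·-1.600 + ω·0.761 = 0.525
Iteration 2:
  α: GS value = (-2 - (4)·-0.133 - (4)·0.525) / (11) = -0.324;  α ← (1−ω)·0.642 + ω·-0.324 = -0.227
  β: GS value = (7 - (4)·-0.227 - (-2)·0.525) / (-9) = -0.995;  β ← (1−ω)·-0.133 + ω·-0.995 = -0.909
  γ: GS value = (9 - (3)·-0.227 - (4)·-0.909) / (10) = 1.332;  γ ← (1−ω)·0.525 + ω·1.332 = 1.251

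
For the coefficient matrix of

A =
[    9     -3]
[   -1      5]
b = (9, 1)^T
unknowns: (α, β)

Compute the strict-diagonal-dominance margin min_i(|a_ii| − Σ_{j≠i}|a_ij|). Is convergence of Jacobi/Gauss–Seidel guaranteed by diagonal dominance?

row 1: |9| − (3) = 6
row 2: |5| − (1) = 4
minimum over rows = 4 → strictly diagonally dominant (convergence guaranteed)

4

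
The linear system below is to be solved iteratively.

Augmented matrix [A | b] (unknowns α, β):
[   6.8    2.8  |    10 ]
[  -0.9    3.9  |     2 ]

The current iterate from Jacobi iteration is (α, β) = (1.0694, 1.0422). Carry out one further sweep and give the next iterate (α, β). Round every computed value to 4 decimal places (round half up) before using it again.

One sweep:
  α = (10 - (2.8)·1.0422) / (6.8) = 1.0414
  β = (2 - (-0.9)·1.0694) / (3.9) = 0.7596

(1.0414, 0.7596)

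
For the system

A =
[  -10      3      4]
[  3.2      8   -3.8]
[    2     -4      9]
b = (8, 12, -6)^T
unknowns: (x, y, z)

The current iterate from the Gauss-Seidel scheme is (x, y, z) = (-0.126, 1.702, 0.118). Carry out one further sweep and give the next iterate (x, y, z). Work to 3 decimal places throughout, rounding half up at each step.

(-0.242, 1.653, 0.122)

One sweep:
  x = (8 - (3)·1.702 - (4)·0.118) / (-10) = -0.242
  y = (12 - (3.2)·-0.242 - (-3.8)·0.118) / (8) = 1.653
  z = (-6 - (2)·-0.242 - (-4)·1.653) / (9) = 0.122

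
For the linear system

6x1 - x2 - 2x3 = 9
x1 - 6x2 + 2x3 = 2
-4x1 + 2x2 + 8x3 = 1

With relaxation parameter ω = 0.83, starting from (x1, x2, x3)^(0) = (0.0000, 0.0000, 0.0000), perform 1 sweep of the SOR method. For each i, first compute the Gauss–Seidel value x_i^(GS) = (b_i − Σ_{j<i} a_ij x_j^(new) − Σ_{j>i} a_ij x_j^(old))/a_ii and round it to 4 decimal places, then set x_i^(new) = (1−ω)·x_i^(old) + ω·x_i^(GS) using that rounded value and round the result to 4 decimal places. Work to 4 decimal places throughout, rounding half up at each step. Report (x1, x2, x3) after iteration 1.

Iteration 1:
  x1: GS value = (9 - (-1)·0.0000 - (-2)·0.0000) / (6) = 1.5000;  x1 ← (1−ω)·0.0000 + ω·1.5000 = 1.2450
  x2: GS value = (2 - (1)·1.2450 - (2)·0.0000) / (-6) = -0.1258;  x2 ← (1−ω)·0.0000 + ω·-0.1258 = -0.1044
  x3: GS value = (1 - (-4)·1.2450 - (2)·-0.1044) / (8) = 0.7736;  x3 ← (1−ω)·0.0000 + ω·0.7736 = 0.6421

(1.2450, -0.1044, 0.6421)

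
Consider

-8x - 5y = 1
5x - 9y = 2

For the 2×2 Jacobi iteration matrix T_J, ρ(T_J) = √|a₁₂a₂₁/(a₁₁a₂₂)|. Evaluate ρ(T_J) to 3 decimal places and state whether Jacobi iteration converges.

0.589

a₁₂a₂₁/(a₁₁a₂₂) = (-5)·(5) / ((-8)·(-9)) = -0.347222
ρ = √|-0.347222| = √0.347222 = 0.589
ρ < 1, so Jacobi converges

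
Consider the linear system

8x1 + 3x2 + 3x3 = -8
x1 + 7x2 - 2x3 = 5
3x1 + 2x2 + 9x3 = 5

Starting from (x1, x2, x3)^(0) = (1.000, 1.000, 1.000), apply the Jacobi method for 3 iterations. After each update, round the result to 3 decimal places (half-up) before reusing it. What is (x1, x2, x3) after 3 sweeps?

Iteration 1:
  x1 = (-8 - (3)·1.000 - (3)·1.000) / (8) = -1.750
  x2 = (5 - (1)·1.000 - (-2)·1.000) / (7) = 0.857
  x3 = (5 - (3)·1.000 - (2)·1.000) / (9) = 0.000
Iteration 2:
  x1 = (-8 - (3)·0.857 - (3)·0.000) / (8) = -1.321
  x2 = (5 - (1)·-1.750 - (-2)·0.000) / (7) = 0.964
  x3 = (5 - (3)·-1.750 - (2)·0.857) / (9) = 0.948
Iteration 3:
  x1 = (-8 - (3)·0.964 - (3)·0.948) / (8) = -1.717
  x2 = (5 - (1)·-1.321 - (-2)·0.948) / (7) = 1.174
  x3 = (5 - (3)·-1.321 - (2)·0.964) / (9) = 0.782

(-1.717, 1.174, 0.782)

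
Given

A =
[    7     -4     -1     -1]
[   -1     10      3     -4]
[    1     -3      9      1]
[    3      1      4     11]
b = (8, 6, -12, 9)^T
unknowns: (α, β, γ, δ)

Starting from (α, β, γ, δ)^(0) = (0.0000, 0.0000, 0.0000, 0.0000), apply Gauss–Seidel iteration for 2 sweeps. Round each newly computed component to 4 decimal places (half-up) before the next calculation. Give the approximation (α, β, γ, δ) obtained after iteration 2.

(1.5030, 1.4714, -1.1083, 0.6775)

Iteration 1:
  α = (8 - (-4)·0.0000 - (-1)·0.0000 - (-1)·0.0000) / (7) = 1.1429
  β = (6 - (-1)·1.1429 - (3)·0.0000 - (-4)·0.0000) / (10) = 0.7143
  γ = (-12 - (1)·1.1429 - (-3)·0.7143 - (1)·0.0000) / (9) = -1.2222
  δ = (9 - (3)·1.1429 - (1)·0.7143 - (4)·-1.2222) / (11) = 0.8860
Iteration 2:
  α = (8 - (-4)·0.7143 - (-1)·-1.2222 - (-1)·0.8860) / (7) = 1.5030
  β = (6 - (-1)·1.5030 - (3)·-1.2222 - (-4)·0.8860) / (10) = 1.4714
  γ = (-12 - (1)·1.5030 - (-3)·1.4714 - (1)·0.8860) / (9) = -1.1083
  δ = (9 - (3)·1.5030 - (1)·1.4714 - (4)·-1.1083) / (11) = 0.6775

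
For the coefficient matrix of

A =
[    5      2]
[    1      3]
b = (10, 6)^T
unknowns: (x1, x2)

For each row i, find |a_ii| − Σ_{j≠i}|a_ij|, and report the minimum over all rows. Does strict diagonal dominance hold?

2

row 1: |5| − (2) = 3
row 2: |3| − (1) = 2
minimum over rows = 2 → strictly diagonally dominant (convergence guaranteed)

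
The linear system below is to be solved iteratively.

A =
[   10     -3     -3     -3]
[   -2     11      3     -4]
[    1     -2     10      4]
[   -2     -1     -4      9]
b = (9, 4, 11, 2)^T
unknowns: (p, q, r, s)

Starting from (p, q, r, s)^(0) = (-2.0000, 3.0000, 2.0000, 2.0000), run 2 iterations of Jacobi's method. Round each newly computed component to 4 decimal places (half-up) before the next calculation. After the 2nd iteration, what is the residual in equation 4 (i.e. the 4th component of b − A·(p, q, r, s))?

Iteration 1:
  p = (9 - (-3)·3.0000 - (-3)·2.0000 - (-3)·2.0000) / (10) = 3.0000
  q = (4 - (-2)·-2.0000 - (3)·2.0000 - (-4)·2.0000) / (11) = 0.1818
  r = (11 - (1)·-2.0000 - (-2)·3.0000 - (4)·2.0000) / (10) = 1.1000
  s = (2 - (-2)·-2.0000 - (-1)·3.0000 - (-4)·2.0000) / (9) = 1.0000
Iteration 2:
  p = (9 - (-3)·0.1818 - (-3)·1.1000 - (-3)·1.0000) / (10) = 1.5845
  q = (4 - (-2)·3.0000 - (3)·1.1000 - (-4)·1.0000) / (11) = 0.9727
  r = (11 - (1)·3.0000 - (-2)·0.1818 - (4)·1.0000) / (10) = 0.4364
  s = (2 - (-2)·3.0000 - (-1)·0.1818 - (-4)·1.1000) / (9) = 1.3980
Residual b − A·x = (1.5763, 0.7521, 1.4049, -4.6947)

-4.6947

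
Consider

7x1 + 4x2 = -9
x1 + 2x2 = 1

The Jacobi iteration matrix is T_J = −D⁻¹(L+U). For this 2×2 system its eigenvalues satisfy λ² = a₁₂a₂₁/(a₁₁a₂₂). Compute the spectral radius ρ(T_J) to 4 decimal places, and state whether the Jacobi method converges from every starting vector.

a₁₂a₂₁/(a₁₁a₂₂) = (4)·(1) / ((7)·(2)) = 0.285714
ρ = √|0.285714| = √0.285714 = 0.5345
ρ < 1, so Jacobi converges

0.5345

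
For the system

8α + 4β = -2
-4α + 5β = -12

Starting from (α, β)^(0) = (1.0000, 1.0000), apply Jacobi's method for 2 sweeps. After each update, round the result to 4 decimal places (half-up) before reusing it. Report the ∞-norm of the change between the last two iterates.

1.4000

Iteration 1:
  α = (-2 - (4)·1.0000) / (8) = -0.7500
  β = (-12 - (-4)·1.0000) / (5) = -1.6000
Iteration 2:
  α = (-2 - (4)·-1.6000) / (8) = 0.5500
  β = (-12 - (-4)·-0.7500) / (5) = -3.0000
Change: (1.3000, -1.4000) → max |·| = 1.4000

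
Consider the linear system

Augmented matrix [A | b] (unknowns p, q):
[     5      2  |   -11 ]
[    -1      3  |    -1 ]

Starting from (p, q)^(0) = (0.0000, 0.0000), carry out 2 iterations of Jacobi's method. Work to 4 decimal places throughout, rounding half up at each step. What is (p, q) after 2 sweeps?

(-2.0667, -1.0667)

Iteration 1:
  p = (-11 - (2)·0.0000) / (5) = -2.2000
  q = (-1 - (-1)·0.0000) / (3) = -0.3333
Iteration 2:
  p = (-11 - (2)·-0.3333) / (5) = -2.0667
  q = (-1 - (-1)·-2.2000) / (3) = -1.0667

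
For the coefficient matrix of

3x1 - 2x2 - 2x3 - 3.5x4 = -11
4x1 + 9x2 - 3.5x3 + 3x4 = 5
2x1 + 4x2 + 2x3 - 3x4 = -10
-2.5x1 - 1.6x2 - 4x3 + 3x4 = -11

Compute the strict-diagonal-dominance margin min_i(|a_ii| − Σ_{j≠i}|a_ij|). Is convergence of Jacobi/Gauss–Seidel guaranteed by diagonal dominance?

row 1: |3| − (2+2+3.5) = -4.5
row 2: |9| − (4+3.5+3) = -1.5
row 3: |2| − (2+4+3) = -7
row 4: |3| − (2.5+1.6+4) = -5.1
minimum over rows = -7 → not strictly diagonally dominant

-7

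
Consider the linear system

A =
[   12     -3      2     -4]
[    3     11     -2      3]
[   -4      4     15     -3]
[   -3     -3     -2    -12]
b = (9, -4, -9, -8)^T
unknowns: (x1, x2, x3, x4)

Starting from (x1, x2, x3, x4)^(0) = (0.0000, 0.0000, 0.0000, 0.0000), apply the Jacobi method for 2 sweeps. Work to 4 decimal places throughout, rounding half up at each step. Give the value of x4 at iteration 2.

0.6701

Iteration 1:
  x1 = (9 - (-3)·0.0000 - (2)·0.0000 - (-4)·0.0000) / (12) = 0.7500
  x2 = (-4 - (3)·0.0000 - (-2)·0.0000 - (3)·0.0000) / (11) = -0.3636
  x3 = (-9 - (-4)·0.0000 - (4)·0.0000 - (-3)·0.0000) / (15) = -0.6000
  x4 = (-8 - (-3)·0.0000 - (-3)·0.0000 - (-2)·0.0000) / (-12) = 0.6667
Iteration 2:
  x1 = (9 - (-3)·-0.3636 - (2)·-0.6000 - (-4)·0.6667) / (12) = 0.9813
  x2 = (-4 - (3)·0.7500 - (-2)·-0.6000 - (3)·0.6667) / (11) = -0.8591
  x3 = (-9 - (-4)·0.7500 - (4)·-0.3636 - (-3)·0.6667) / (15) = -0.1697
  x4 = (-8 - (-3)·0.7500 - (-3)·-0.3636 - (-2)·-0.6000) / (-12) = 0.6701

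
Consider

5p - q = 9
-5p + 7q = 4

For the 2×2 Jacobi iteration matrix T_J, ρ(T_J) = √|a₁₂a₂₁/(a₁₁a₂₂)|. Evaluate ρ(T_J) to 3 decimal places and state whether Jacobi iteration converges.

0.378

a₁₂a₂₁/(a₁₁a₂₂) = (-1)·(-5) / ((5)·(7)) = 0.142857
ρ = √|0.142857| = √0.142857 = 0.378
ρ < 1, so Jacobi converges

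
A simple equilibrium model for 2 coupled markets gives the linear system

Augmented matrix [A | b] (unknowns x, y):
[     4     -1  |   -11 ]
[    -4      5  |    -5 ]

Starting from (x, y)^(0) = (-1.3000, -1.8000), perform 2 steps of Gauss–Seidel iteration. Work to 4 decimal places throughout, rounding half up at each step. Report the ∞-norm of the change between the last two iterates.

0.4400

Iteration 1:
  x = (-11 - (-1)·-1.8000) / (4) = -3.2000
  y = (-5 - (-4)·-3.2000) / (5) = -3.5600
Iteration 2:
  x = (-11 - (-1)·-3.5600) / (4) = -3.6400
  y = (-5 - (-4)·-3.6400) / (5) = -3.9120
Change: (-0.4400, -0.3520) → max |·| = 0.4400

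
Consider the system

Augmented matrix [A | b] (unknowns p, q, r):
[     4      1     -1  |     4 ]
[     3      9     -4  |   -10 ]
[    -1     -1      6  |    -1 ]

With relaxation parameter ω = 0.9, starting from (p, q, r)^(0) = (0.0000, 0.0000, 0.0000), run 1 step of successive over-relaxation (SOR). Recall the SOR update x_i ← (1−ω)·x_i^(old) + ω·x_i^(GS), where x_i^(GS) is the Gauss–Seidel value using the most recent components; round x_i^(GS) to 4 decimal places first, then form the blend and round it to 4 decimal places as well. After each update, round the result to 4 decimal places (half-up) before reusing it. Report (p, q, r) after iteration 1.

(0.9000, -1.2700, -0.2055)

Iteration 1:
  p: GS value = (4 - (1)·0.0000 - (-1)·0.0000) / (4) = 1.0000;  p ← (1−ω)·0.0000 + ω·1.0000 = 0.9000
  q: GS value = (-10 - (3)·0.9000 - (-4)·0.0000) / (9) = -1.4111;  q ← (1−ω)·0.0000 + ω·-1.4111 = -1.2700
  r: GS value = (-1 - (-1)·0.9000 - (-1)·-1.2700) / (6) = -0.2283;  r ← (1−ω)·0.0000 + ω·-0.2283 = -0.2055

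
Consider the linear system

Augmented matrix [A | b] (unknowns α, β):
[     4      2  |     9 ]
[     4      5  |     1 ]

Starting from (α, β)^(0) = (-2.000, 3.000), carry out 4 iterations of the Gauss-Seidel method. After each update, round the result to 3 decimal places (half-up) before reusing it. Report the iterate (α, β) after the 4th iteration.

(3.402, -2.522)

Iteration 1:
  α = (9 - (2)·3.000) / (4) = 0.750
  β = (1 - (4)·0.750) / (5) = -0.400
Iteration 2:
  α = (9 - (2)·-0.400) / (4) = 2.450
  β = (1 - (4)·2.450) / (5) = -1.760
Iteration 3:
  α = (9 - (2)·-1.760) / (4) = 3.130
  β = (1 - (4)·3.130) / (5) = -2.304
Iteration 4:
  α = (9 - (2)·-2.304) / (4) = 3.402
  β = (1 - (4)·3.402) / (5) = -2.522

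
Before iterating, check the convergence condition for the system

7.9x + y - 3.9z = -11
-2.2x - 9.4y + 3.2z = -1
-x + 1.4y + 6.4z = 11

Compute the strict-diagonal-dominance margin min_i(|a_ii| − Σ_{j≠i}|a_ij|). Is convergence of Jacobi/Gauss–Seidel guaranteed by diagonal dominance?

row 1: |7.9| − (1+3.9) = 3
row 2: |-9.4| − (2.2+3.2) = 4
row 3: |6.4| − (1+1.4) = 4
minimum over rows = 3 → strictly diagonally dominant (convergence guaranteed)

3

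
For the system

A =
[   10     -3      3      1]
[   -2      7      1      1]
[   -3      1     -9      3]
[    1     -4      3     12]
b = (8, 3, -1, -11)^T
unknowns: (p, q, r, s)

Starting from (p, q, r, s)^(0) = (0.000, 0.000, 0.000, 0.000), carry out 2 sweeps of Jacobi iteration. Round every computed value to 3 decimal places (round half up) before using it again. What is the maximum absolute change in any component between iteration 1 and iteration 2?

0.525

Iteration 1:
  p = (8 - (-3)·0.000 - (3)·0.000 - (1)·0.000) / (10) = 0.800
  q = (3 - (-2)·0.000 - (1)·0.000 - (1)·0.000) / (7) = 0.429
  r = (-1 - (-3)·0.000 - (1)·0.000 - (3)·0.000) / (-9) = 0.111
  s = (-11 - (1)·0.000 - (-4)·0.000 - (3)·0.000) / (12) = -0.917
Iteration 2:
  p = (8 - (-3)·0.429 - (3)·0.111 - (1)·-0.917) / (10) = 0.987
  q = (3 - (-2)·0.800 - (1)·0.111 - (1)·-0.917) / (7) = 0.772
  r = (-1 - (-3)·0.800 - (1)·0.429 - (3)·-0.917) / (-9) = -0.414
  s = (-11 - (1)·0.800 - (-4)·0.429 - (3)·0.111) / (12) = -0.868
Change: (0.187, 0.343, -0.525, 0.049) → max |·| = 0.525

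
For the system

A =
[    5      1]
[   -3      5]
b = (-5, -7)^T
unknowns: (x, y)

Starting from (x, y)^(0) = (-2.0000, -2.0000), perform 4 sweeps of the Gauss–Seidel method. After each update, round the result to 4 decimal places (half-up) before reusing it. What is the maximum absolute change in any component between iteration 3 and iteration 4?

0.0007

Iteration 1:
  x = (-5 - (1)·-2.0000) / (5) = -0.6000
  y = (-7 - (-3)·-0.6000) / (5) = -1.7600
Iteration 2:
  x = (-5 - (1)·-1.7600) / (5) = -0.6480
  y = (-7 - (-3)·-0.6480) / (5) = -1.7888
Iteration 3:
  x = (-5 - (1)·-1.7888) / (5) = -0.6422
  y = (-7 - (-3)·-0.6422) / (5) = -1.7853
Iteration 4:
  x = (-5 - (1)·-1.7853) / (5) = -0.6429
  y = (-7 - (-3)·-0.6429) / (5) = -1.7857
Change: (-0.0007, -0.0004) → max |·| = 0.0007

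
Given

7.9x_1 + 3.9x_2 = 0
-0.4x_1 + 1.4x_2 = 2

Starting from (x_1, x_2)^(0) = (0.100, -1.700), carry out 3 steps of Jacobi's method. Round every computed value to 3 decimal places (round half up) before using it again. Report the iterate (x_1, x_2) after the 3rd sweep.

Iteration 1:
  x_1 = (0 - (3.9)·-1.700) / (7.9) = 0.839
  x_2 = (2 - (-0.4)·0.100) / (1.4) = 1.457
Iteration 2:
  x_1 = (0 - (3.9)·1.457) / (7.9) = -0.719
  x_2 = (2 - (-0.4)·0.839) / (1.4) = 1.668
Iteration 3:
  x_1 = (0 - (3.9)·1.668) / (7.9) = -0.823
  x_2 = (2 - (-0.4)·-0.719) / (1.4) = 1.223

(-0.823, 1.223)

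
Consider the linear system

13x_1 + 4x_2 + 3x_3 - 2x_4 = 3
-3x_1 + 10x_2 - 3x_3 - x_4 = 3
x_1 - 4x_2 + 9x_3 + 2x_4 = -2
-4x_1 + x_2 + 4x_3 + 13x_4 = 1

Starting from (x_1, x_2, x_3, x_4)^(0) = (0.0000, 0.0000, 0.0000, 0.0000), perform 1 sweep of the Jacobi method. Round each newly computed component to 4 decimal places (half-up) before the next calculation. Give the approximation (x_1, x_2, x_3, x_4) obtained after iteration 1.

(0.2308, 0.3000, -0.2222, 0.0769)

Iteration 1:
  x_1 = (3 - (4)·0.0000 - (3)·0.0000 - (-2)·0.0000) / (13) = 0.2308
  x_2 = (3 - (-3)·0.0000 - (-3)·0.0000 - (-1)·0.0000) / (10) = 0.3000
  x_3 = (-2 - (1)·0.0000 - (-4)·0.0000 - (2)·0.0000) / (9) = -0.2222
  x_4 = (1 - (-4)·0.0000 - (1)·0.0000 - (4)·0.0000) / (13) = 0.0769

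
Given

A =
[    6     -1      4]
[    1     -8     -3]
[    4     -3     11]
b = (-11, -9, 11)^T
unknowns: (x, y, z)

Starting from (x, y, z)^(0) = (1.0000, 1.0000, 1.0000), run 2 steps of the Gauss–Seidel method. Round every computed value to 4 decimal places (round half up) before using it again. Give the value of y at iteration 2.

Iteration 1:
  x = (-11 - (-1)·1.0000 - (4)·1.0000) / (6) = -2.3333
  y = (-9 - (1)·-2.3333 - (-3)·1.0000) / (-8) = 0.4583
  z = (11 - (4)·-2.3333 - (-3)·0.4583) / (11) = 1.9735
Iteration 2:
  x = (-11 - (-1)·0.4583 - (4)·1.9735) / (6) = -3.0726
  y = (-9 - (1)·-3.0726 - (-3)·1.9735) / (-8) = 0.0009
  z = (11 - (4)·-3.0726 - (-3)·0.0009) / (11) = 2.1176

0.0009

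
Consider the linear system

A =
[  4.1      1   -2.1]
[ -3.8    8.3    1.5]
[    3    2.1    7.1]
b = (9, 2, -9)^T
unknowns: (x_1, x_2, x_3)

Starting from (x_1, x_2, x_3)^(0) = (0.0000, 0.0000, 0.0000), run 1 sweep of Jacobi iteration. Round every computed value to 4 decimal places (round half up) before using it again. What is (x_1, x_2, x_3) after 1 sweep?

Iteration 1:
  x_1 = (9 - (1)·0.0000 - (-2.1)·0.0000) / (4.1) = 2.1951
  x_2 = (2 - (-3.8)·0.0000 - (1.5)·0.0000) / (8.3) = 0.2410
  x_3 = (-9 - (3)·0.0000 - (2.1)·0.0000) / (7.1) = -1.2676

(2.1951, 0.2410, -1.2676)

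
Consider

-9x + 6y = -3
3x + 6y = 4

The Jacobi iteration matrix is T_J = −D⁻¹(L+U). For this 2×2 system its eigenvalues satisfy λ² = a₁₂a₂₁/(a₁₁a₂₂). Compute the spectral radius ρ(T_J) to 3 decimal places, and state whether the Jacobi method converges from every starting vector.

0.577

a₁₂a₂₁/(a₁₁a₂₂) = (6)·(3) / ((-9)·(6)) = -0.333333
ρ = √|-0.333333| = √0.333333 = 0.577
ρ < 1, so Jacobi converges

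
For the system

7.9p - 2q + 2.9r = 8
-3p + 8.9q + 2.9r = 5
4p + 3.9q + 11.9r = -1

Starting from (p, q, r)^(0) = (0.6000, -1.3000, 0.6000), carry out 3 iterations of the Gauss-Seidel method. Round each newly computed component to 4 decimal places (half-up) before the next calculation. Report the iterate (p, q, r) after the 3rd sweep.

(1.6264, 1.4003, -1.0896)

Iteration 1:
  p = (8 - (-2)·-1.3000 - (2.9)·0.6000) / (7.9) = 0.4633
  q = (5 - (-3)·0.4633 - (2.9)·0.6000) / (8.9) = 0.5225
  r = (-1 - (4)·0.4633 - (3.9)·0.5225) / (11.9) = -0.4110
Iteration 2:
  p = (8 - (-2)·0.5225 - (2.9)·-0.4110) / (7.9) = 1.2958
  q = (5 - (-3)·1.2958 - (2.9)·-0.4110) / (8.9) = 1.1325
  r = (-1 - (4)·1.2958 - (3.9)·1.1325) / (11.9) = -0.8908
Iteration 3:
  p = (8 - (-2)·1.1325 - (2.9)·-0.8908) / (7.9) = 1.6264
  q = (5 - (-3)·1.6264 - (2.9)·-0.8908) / (8.9) = 1.4003
  r = (-1 - (4)·1.6264 - (3.9)·1.4003) / (11.9) = -1.0896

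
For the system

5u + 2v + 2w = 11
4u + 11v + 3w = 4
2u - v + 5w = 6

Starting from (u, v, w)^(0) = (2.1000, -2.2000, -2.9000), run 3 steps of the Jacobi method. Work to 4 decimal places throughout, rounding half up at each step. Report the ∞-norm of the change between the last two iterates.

Iteration 1:
  u = (11 - (2)·-2.2000 - (2)·-2.9000) / (5) = 4.2400
  v = (4 - (4)·2.1000 - (3)·-2.9000) / (11) = 0.3909
  w = (6 - (2)·2.1000 - (-1)·-2.2000) / (5) = -0.0800
Iteration 2:
  u = (11 - (2)·0.3909 - (2)·-0.0800) / (5) = 2.0756
  v = (4 - (4)·4.2400 - (3)·-0.0800) / (11) = -1.1564
  w = (6 - (2)·4.2400 - (-1)·0.3909) / (5) = -0.4178
Iteration 3:
  u = (11 - (2)·-1.1564 - (2)·-0.4178) / (5) = 2.8297
  v = (4 - (4)·2.0756 - (3)·-0.4178) / (11) = -0.2772
  w = (6 - (2)·2.0756 - (-1)·-1.1564) / (5) = 0.1385
Change: (0.7541, 0.8792, 0.5563) → max |·| = 0.8792

0.8792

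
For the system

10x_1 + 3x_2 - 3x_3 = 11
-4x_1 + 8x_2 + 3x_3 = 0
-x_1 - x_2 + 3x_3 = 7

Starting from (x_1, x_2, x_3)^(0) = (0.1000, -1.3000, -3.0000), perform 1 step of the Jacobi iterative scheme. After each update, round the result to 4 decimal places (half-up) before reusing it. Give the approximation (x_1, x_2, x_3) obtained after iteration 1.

(0.5900, 1.1750, 1.9333)

Iteration 1:
  x_1 = (11 - (3)·-1.3000 - (-3)·-3.0000) / (10) = 0.5900
  x_2 = (0 - (-4)·0.1000 - (3)·-3.0000) / (8) = 1.1750
  x_3 = (7 - (-1)·0.1000 - (-1)·-1.3000) / (3) = 1.9333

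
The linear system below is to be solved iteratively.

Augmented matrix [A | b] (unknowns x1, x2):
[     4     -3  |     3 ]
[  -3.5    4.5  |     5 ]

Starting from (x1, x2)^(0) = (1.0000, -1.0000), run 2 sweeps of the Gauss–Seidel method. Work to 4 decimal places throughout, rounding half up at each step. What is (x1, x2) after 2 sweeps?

Iteration 1:
  x1 = (3 - (-3)·-1.0000) / (4) = 0.0000
  x2 = (5 - (-3.5)·0.0000) / (4.5) = 1.1111
Iteration 2:
  x1 = (3 - (-3)·1.1111) / (4) = 1.5833
  x2 = (5 - (-3.5)·1.5833) / (4.5) = 2.3426

(1.5833, 2.3426)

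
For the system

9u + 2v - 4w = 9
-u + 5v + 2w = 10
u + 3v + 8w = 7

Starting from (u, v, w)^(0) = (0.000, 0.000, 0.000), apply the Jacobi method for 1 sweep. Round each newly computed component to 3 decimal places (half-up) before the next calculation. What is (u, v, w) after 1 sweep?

(1.000, 2.000, 0.875)

Iteration 1:
  u = (9 - (2)·0.000 - (-4)·0.000) / (9) = 1.000
  v = (10 - (-1)·0.000 - (2)·0.000) / (5) = 2.000
  w = (7 - (1)·0.000 - (3)·0.000) / (8) = 0.875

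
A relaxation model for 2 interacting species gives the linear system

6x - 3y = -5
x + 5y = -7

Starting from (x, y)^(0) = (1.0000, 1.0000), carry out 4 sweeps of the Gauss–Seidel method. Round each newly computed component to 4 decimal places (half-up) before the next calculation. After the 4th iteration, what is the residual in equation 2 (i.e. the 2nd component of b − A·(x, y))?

0.0000

Iteration 1:
  x = (-5 - (-3)·1.0000) / (6) = -0.3333
  y = (-7 - (1)·-0.3333) / (5) = -1.3333
Iteration 2:
  x = (-5 - (-3)·-1.3333) / (6) = -1.5000
  y = (-7 - (1)·-1.5000) / (5) = -1.1000
Iteration 3:
  x = (-5 - (-3)·-1.1000) / (6) = -1.3833
  y = (-7 - (1)·-1.3833) / (5) = -1.1233
Iteration 4:
  x = (-5 - (-3)·-1.1233) / (6) = -1.3950
  y = (-7 - (1)·-1.3950) / (5) = -1.1210
Residual b − A·x = (0.0070, 0.0000)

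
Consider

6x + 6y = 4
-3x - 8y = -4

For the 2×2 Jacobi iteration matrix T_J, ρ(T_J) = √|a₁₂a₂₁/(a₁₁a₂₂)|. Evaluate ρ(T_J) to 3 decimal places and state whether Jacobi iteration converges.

a₁₂a₂₁/(a₁₁a₂₂) = (6)·(-3) / ((6)·(-8)) = 0.375000
ρ = √|0.375000| = √0.375000 = 0.612
ρ < 1, so Jacobi converges

0.612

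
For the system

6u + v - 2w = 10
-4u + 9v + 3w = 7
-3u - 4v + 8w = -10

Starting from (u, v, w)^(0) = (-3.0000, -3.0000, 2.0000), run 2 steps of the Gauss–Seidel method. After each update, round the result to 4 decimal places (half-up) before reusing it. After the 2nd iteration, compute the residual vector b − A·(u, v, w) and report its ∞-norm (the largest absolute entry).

1.4507

Iteration 1:
  u = (10 - (1)·-3.0000 - (-2)·2.0000) / (6) = 2.8333
  v = (7 - (-4)·2.8333 - (3)·2.0000) / (9) = 1.3704
  w = (-10 - (-3)·2.8333 - (-4)·1.3704) / (8) = 0.4977
Iteration 2:
  u = (10 - (1)·1.3704 - (-2)·0.4977) / (6) = 1.6042
  v = (7 - (-4)·1.6042 - (3)·0.4977) / (9) = 1.3249
  w = (-10 - (-3)·1.6042 - (-4)·1.3249) / (8) = 0.0140
Residual b − A·x = (-0.9221, 1.4507, 0.0002); ∞-norm = 1.4507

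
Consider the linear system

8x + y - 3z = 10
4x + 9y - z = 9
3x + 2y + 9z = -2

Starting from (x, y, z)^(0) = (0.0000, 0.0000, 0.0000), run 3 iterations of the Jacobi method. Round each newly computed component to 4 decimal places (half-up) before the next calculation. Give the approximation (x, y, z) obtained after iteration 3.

(0.8746, 0.4413, -0.6627)

Iteration 1:
  x = (10 - (1)·0.0000 - (-3)·0.0000) / (8) = 1.2500
  y = (9 - (4)·0.0000 - (-1)·0.0000) / (9) = 1.0000
  z = (-2 - (3)·0.0000 - (2)·0.0000) / (9) = -0.2222
Iteration 2:
  x = (10 - (1)·1.0000 - (-3)·-0.2222) / (8) = 1.0417
  y = (9 - (4)·1.2500 - (-1)·-0.2222) / (9) = 0.4198
  z = (-2 - (3)·1.2500 - (2)·1.0000) / (9) = -0.8611
Iteration 3:
  x = (10 - (1)·0.4198 - (-3)·-0.8611) / (8) = 0.8746
  y = (9 - (4)·1.0417 - (-1)·-0.8611) / (9) = 0.4413
  z = (-2 - (3)·1.0417 - (2)·0.4198) / (9) = -0.6627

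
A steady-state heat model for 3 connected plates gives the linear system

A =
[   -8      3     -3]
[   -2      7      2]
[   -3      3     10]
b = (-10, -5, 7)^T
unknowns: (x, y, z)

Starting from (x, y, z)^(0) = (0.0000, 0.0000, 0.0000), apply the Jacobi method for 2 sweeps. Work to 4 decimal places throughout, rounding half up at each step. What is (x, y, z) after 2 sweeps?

(0.7196, -0.5571, 1.2893)

Iteration 1:
  x = (-10 - (3)·0.0000 - (-3)·0.0000) / (-8) = 1.2500
  y = (-5 - (-2)·0.0000 - (2)·0.0000) / (7) = -0.7143
  z = (7 - (-3)·0.0000 - (3)·0.0000) / (10) = 0.7000
Iteration 2:
  x = (-10 - (3)·-0.7143 - (-3)·0.7000) / (-8) = 0.7196
  y = (-5 - (-2)·1.2500 - (2)·0.7000) / (7) = -0.5571
  z = (7 - (-3)·1.2500 - (3)·-0.7143) / (10) = 1.2893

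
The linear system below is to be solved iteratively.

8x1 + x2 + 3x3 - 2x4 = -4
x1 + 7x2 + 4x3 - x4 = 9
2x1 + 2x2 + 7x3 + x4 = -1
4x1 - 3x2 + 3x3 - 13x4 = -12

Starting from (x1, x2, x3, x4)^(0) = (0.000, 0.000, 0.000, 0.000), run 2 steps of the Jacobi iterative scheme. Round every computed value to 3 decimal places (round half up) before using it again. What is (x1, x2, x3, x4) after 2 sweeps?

Iteration 1:
  x1 = (-4 - (1)·0.000 - (3)·0.000 - (-2)·0.000) / (8) = -0.500
  x2 = (9 - (1)·0.000 - (4)·0.000 - (-1)·0.000) / (7) = 1.286
  x3 = (-1 - (2)·0.000 - (2)·0.000 - (1)·0.000) / (7) = -0.143
  x4 = (-12 - (4)·0.000 - (-3)·0.000 - (3)·0.000) / (-13) = 0.923
Iteration 2:
  x1 = (-4 - (1)·1.286 - (3)·-0.143 - (-2)·0.923) / (8) = -0.376
  x2 = (9 - (1)·-0.500 - (4)·-0.143 - (-1)·0.923) / (7) = 1.571
  x3 = (-1 - (2)·-0.500 - (2)·1.286 - (1)·0.923) / (7) = -0.499
  x4 = (-12 - (4)·-0.500 - (-3)·1.286 - (3)·-0.143) / (-13) = 0.439

(-0.376, 1.571, -0.499, 0.439)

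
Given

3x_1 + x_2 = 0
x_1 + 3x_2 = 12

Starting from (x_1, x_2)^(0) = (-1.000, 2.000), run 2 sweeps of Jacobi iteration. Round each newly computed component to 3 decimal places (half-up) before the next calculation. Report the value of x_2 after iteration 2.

4.222

Iteration 1:
  x_1 = (0 - (1)·2.000) / (3) = -0.667
  x_2 = (12 - (1)·-1.000) / (3) = 4.333
Iteration 2:
  x_1 = (0 - (1)·4.333) / (3) = -1.444
  x_2 = (12 - (1)·-0.667) / (3) = 4.222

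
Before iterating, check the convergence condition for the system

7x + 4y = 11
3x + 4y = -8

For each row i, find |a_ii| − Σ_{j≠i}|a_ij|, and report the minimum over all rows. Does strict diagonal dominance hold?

row 1: |7| − (4) = 3
row 2: |4| − (3) = 1
minimum over rows = 1 → strictly diagonally dominant (convergence guaranteed)

1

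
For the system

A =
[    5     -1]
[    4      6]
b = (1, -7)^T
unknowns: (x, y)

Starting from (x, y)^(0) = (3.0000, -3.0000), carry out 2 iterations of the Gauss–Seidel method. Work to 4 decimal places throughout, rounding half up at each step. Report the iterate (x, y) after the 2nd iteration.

Iteration 1:
  x = (1 - (-1)·-3.0000) / (5) = -0.4000
  y = (-7 - (4)·-0.4000) / (6) = -0.9000
Iteration 2:
  x = (1 - (-1)·-0.9000) / (5) = 0.0200
  y = (-7 - (4)·0.0200) / (6) = -1.1800

(0.0200, -1.1800)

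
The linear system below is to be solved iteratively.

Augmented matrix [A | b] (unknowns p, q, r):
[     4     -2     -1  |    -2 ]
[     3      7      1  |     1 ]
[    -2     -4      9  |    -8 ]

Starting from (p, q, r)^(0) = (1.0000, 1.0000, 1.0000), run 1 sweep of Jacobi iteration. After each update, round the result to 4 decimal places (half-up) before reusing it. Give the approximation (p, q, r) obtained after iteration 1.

(0.2500, -0.4286, -0.2222)

Iteration 1:
  p = (-2 - (-2)·1.0000 - (-1)·1.0000) / (4) = 0.2500
  q = (1 - (3)·1.0000 - (1)·1.0000) / (7) = -0.4286
  r = (-8 - (-2)·1.0000 - (-4)·1.0000) / (9) = -0.2222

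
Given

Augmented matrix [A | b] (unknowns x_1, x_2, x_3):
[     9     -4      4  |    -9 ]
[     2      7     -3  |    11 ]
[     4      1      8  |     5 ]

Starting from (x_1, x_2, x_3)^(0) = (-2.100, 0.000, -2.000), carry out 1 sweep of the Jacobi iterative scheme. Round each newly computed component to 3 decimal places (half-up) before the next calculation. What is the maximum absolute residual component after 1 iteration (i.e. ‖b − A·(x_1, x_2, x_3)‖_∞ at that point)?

Iteration 1:
  x_1 = (-9 - (-4)·0.000 - (4)·-2.000) / (9) = -0.111
  x_2 = (11 - (2)·-2.100 - (-3)·-2.000) / (7) = 1.314
  x_3 = (5 - (4)·-2.100 - (1)·0.000) / (8) = 1.675
Residual b − A·x = (-9.445, 7.049, -9.270); ∞-norm = 9.445

9.445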